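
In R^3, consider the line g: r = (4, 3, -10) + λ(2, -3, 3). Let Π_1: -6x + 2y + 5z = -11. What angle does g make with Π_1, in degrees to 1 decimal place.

4.6

sin θ = |n·v| / (|n||v|) = |-3| / (√65 · √22) = 0.07933.
θ ≈ 4.6°.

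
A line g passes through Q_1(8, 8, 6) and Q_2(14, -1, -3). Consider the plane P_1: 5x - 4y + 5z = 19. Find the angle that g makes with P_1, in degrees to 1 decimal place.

10.6

A direction vector for g is Q_2 − Q_1 = (6, -9, -9).
sin θ = |n·v| / (|n||v|) = |21| / (√66 · √198) = 0.18370.
θ ≈ 10.6°.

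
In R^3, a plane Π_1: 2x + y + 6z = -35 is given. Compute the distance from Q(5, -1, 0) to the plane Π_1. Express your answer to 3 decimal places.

n·Q − d = (2)·(5) + (1)·(-1) + (6)·(0) − (-35) = 44; |n| = √41.
Distance = |44| / √41 = 44/√41 ≈ 6.872.

6.872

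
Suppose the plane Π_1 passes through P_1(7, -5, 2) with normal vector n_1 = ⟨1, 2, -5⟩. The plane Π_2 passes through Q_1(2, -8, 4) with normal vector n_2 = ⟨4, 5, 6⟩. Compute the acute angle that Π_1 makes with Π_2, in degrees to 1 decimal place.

70.6

Π_1: n_1·r = n_1·P_1 gives x + 2y - 5z = -13.
Π_2: n_2·r = n_2·Q_1 gives 4x + 5y + 6z = -8.
cos θ = |n₁·n₂| / (|n₁||n₂|) = |-16| / (√30 · √77).
θ = arccos(0.33290) ≈ 70.6°.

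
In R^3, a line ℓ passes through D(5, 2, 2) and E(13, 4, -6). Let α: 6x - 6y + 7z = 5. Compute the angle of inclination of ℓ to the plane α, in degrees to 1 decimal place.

9.1

A direction vector for ℓ is E − D = (8, 2, -8).
sin θ = |n·v| / (|n||v|) = |-20| / (√121 · √132) = 0.15825.
θ ≈ 9.1°.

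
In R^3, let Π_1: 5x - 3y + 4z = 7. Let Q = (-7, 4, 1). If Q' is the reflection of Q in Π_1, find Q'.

λ = (n·Q − d)/|n|² = (-43 − 7)/50 = -1.
Reflection = Q − 2λn = (-7, 4, 1) − (-2)·(5, -3, 4) = (3, -2, 9).

(3, -2, 9)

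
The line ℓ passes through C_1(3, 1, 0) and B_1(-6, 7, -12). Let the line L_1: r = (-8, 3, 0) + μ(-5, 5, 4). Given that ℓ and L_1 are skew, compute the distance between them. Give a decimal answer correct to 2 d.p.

5.70

A direction vector for ℓ is B_1 − C_1 = (-9, 6, -12).
Common perpendicular direction n = (-9, 6, -12) × (-5, 5, 4) = (84, 96, -15).
With w = (-8, 3, 0) − (3, 1, 0) = (-11, 2, 0), w · n = -732.
Distance = |w · n| / |n| = |-732| / √16497 ≈ 5.70.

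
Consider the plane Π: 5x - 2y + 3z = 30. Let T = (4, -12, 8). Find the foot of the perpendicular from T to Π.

Foot = T − λn with λ = (n·T − d)/|n|² = (68 − 30)/38 = 1.
Foot = (4, -12, 8) − 1·(5, -2, 3) = (-1, -10, 5).

(-1, -10, 5)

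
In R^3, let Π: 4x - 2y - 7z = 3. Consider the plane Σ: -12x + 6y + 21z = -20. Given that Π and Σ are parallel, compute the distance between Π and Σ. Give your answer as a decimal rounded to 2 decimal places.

Rescale Σ by 1/(-3): 4x - 2y - 7z = 20/3. Then distance = |3 − (20/3)| / √69 ≈ 0.44.

0.44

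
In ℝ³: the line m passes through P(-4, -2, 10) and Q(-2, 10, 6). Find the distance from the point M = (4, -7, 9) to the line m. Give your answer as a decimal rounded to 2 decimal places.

8.96

A direction vector for m is Q − P = (2, 12, -4).
Taking (-4, -2, 10) on m with direction v = (2, 12, -4): w = M − (-4, -2, 10) = (8, -5, -1), and w × v = (32, 30, 106).
Distance = |w × v| / |v| = √13160 / √164 ≈ 8.96.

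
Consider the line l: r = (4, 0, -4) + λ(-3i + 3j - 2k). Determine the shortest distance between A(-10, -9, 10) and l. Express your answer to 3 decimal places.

Taking (4, 0, -4) on l with direction v = (-3, 3, -2): w = A − (4, 0, -4) = (-14, -9, 14), and w × v = (-24, -70, -69).
Distance = |w × v| / |v| = √10237 / √22 ≈ 21.571.

21.571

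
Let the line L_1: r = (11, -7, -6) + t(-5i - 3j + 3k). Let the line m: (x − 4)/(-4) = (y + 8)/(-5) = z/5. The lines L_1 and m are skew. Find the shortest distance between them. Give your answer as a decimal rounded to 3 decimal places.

m has direction (-4, -5, 5) through (4, -8, 0).
Common perpendicular direction n = (-5, -3, 3) × (-4, -5, 5) = (0, 13, 13).
With w = (4, -8, 0) − (11, -7, -6) = (-7, -1, 6), w · n = 65.
Distance = |w · n| / |n| = |65| / √338 ≈ 3.536.

3.536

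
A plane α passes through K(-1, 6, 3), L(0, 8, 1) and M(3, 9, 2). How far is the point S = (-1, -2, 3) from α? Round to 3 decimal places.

KL = (1, 2, -2), KM = (4, 3, -1); a normal to α is KL × KM = (4, -7, -5).
Using K: α has equation 4x - 7y - 5z = -61.
n·S − d = (4)·(-1) + (-7)·(-2) + (-5)·(3) − (-61) = 56; |n| = √90.
Distance = |56| / √90 = 56/√90 ≈ 5.903.

5.903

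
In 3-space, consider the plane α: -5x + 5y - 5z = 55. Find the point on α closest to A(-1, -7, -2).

(-6, -2, -7)

Foot = A − λn with λ = (n·A − d)/|n|² = (-20 − 55)/75 = -1.
Foot = (-1, -7, -2) − (-1)·(-5, 5, -5) = (-6, -2, -7).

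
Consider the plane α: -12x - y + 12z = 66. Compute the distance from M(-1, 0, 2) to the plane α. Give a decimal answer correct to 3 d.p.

n·M − d = (-12)·(-1) + (-1)·(0) + (12)·(2) − 66 = -30; |n| = √289.
Distance = |-30| / √289 = 30/√289 ≈ 1.765.

1.765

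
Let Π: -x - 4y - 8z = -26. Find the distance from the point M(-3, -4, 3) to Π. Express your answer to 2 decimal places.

n·M − d = (-1)·(-3) + (-4)·(-4) + (-8)·(3) − (-26) = 21; |n| = √81.
Distance = |21| / √81 = 21/√81 ≈ 2.33.

2.33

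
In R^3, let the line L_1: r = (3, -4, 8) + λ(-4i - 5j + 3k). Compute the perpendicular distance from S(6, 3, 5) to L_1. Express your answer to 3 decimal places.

Taking (3, -4, 8) on L_1 with direction v = (-4, -5, 3): w = S − (3, -4, 8) = (3, 7, -3), and w × v = (6, 3, 13).
Distance = |w × v| / |v| = √214 / √50 ≈ 2.069.

2.069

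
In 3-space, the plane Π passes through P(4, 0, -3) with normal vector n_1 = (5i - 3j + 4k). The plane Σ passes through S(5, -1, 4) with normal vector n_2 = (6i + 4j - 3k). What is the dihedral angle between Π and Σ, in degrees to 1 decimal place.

83.8

Π: n_1·r = n_1·P gives 5x - 3y + 4z = 8.
Σ: n_2·r = n_2·S gives 6x + 4y - 3z = 14.
cos θ = |n₁·n₂| / (|n₁||n₂|) = |6| / (√50 · √61).
θ = arccos(0.10864) ≈ 83.8°.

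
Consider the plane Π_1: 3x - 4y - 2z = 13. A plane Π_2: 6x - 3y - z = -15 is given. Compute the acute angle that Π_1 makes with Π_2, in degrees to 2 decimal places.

cos θ = |n₁·n₂| / (|n₁||n₂|) = |32| / (√29 · √46).
θ = arccos(0.87614) ≈ 28.82°.

28.82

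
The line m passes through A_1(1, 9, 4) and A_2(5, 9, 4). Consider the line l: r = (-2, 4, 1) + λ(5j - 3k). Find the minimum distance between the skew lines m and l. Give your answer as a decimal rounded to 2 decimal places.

A direction vector for m is A_2 − A_1 = (4, 0, 0).
Common perpendicular direction n = (4, 0, 0) × (0, 5, -3) = (0, 12, 20).
With w = (-2, 4, 1) − (1, 9, 4) = (-3, -5, -3), w · n = -120.
Distance = |w · n| / |n| = |-120| / √544 ≈ 5.14.

5.14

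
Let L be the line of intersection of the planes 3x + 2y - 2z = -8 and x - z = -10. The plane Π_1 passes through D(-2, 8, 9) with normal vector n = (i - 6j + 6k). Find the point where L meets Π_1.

Direction of L: (3, 2, -2) × (1, 0, -1) = (-2, 1, -2).
A point on L: solving the two plane equations with x = -14 gives (-14, 13, -4).
Π_1: n·r = n·D gives x - 6y + 6z = 4.
Substitute r = (-14, 13, -4) + t(-2, 1, -2) into the plane: -116 + (-20)t = 4, so t = -6.
Intersection: (-14, 13, -4) + (-6)·(-2, 1, -2) = (-2, 7, 8).

(-2, 7, 8)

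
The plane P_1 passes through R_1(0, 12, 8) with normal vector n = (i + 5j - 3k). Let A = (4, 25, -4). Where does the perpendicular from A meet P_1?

(1, 10, 5)

P_1: n·r = n·R_1 gives x + 5y - 3z = 36.
Foot = A − λn with λ = (n·A − d)/|n|² = (141 − 36)/35 = 3.
Foot = (4, 25, -4) − 3·(1, 5, -3) = (1, 10, 5).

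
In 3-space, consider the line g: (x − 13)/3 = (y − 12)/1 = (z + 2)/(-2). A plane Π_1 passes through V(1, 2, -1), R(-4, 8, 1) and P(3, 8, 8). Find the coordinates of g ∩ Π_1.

(1, 8, 6)

g has direction (3, 1, -2) through (13, 12, -2).
VR = (-5, 6, 2), VP = (2, 6, 9); a normal to Π_1 is VR × VP = (42, 49, -42).
Using V: Π_1 has equation 42x + 49y - 42z = 182.
Substitute r = (13, 12, -2) + t(3, 1, -2) into the plane: 1218 + 259t = 182, so t = -4.
Intersection: (13, 12, -2) + (-4)·(3, 1, -2) = (1, 8, 6).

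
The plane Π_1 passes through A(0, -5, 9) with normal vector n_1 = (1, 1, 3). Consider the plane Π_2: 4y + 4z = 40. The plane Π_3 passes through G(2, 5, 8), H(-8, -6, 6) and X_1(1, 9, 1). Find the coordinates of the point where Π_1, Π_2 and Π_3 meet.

(0, 4, 6)

Π_1: n_1·r = n_1·A gives x + y + 3z = 22.
GH = (-10, -11, -2), GX_1 = (-1, 4, -7); a normal to Π_3 is GH × GX_1 = (85, -68, -51).
Using G: Π_3 has equation 85x - 68y - 51z = -578.
Solving the 3×3 linear system x + y + 3z = 22, 4y + 4z = 40, 85x - 68y - 51z = -578 (e.g. by elimination or Cramer's rule, determinant = -612) gives (0, 4, 6).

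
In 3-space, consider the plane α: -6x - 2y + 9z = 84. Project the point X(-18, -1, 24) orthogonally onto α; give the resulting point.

Foot = X − λn with λ = (n·X − d)/|n|² = (326 − 84)/121 = 2.
Foot = (-18, -1, 24) − 2·(-6, -2, 9) = (-6, 3, 6).

(-6, 3, 6)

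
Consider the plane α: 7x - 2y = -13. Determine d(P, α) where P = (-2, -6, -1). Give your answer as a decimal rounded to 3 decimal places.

n·P − d = (7)·(-2) + (-2)·(-6) + (0)·(-1) − (-13) = 11; |n| = √53.
Distance = |11| / √53 = 11/√53 ≈ 1.511.

1.511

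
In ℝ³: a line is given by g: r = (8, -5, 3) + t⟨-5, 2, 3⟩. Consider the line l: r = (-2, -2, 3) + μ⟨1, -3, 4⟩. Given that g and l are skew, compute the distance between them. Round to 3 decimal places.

Common perpendicular direction n = (-5, 2, 3) × (1, -3, 4) = (17, 23, 13).
With w = (-2, -2, 3) − (8, -5, 3) = (-10, 3, 0), w · n = -101.
Distance = |w · n| / |n| = |-101| / √987 ≈ 3.215.

3.215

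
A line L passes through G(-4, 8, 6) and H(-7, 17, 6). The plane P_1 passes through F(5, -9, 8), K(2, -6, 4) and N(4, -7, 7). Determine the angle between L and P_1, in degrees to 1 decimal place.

6.1

A direction vector for L is H − G = (-3, 9, 0).
FK = (-3, 3, -4), FN = (-1, 2, -1); a normal to P_1 is FK × FN = (5, 1, -3).
Using F: P_1 has equation 5x + y - 3z = -8.
sin θ = |n·v| / (|n||v|) = |-6| / (√35 · √90) = 0.10690.
θ ≈ 6.1°.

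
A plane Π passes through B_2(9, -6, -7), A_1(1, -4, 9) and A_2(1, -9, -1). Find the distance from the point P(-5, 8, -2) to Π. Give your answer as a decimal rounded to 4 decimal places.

B_2A_1 = (-8, 2, 16), B_2A_2 = (-8, -3, 6); a normal to Π is B_2A_1 × B_2A_2 = (60, -80, 40).
Using B_2: Π has equation 60x - 80y + 40z = 740.
n·P − d = (60)·(-5) + (-80)·(8) + (40)·(-2) − 740 = -1760; |n| = √11600.
Distance = |-1760| / √11600 = 1760/√11600 ≈ 16.3412.

16.3412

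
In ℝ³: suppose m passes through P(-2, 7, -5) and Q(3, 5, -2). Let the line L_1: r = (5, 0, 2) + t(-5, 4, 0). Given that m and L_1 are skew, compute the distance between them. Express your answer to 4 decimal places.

4.2020

A direction vector for m is Q − P = (5, -2, 3).
Common perpendicular direction n = (5, -2, 3) × (-5, 4, 0) = (-12, -15, 10).
With w = (5, 0, 2) − (-2, 7, -5) = (7, -7, 7), w · n = 91.
Distance = |w · n| / |n| = |91| / √469 ≈ 4.2020.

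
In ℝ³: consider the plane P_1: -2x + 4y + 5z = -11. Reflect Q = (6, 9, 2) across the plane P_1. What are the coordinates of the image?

λ = (n·Q − d)/|n|² = (34 − (-11))/45 = 1.
Reflection = Q − 2λn = (6, 9, 2) − 2·(-2, 4, 5) = (10, 1, -8).

(10, 1, -8)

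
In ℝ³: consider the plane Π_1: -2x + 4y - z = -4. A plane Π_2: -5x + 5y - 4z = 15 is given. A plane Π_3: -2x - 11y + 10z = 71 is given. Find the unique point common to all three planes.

(-8, -5, 0)

Solving the 3×3 linear system -2x + 4y - z = -4, -5x + 5y - 4z = 15, -2x - 11y + 10z = 71 (e.g. by elimination or Cramer's rule, determinant = 155) gives (-8, -5, 0).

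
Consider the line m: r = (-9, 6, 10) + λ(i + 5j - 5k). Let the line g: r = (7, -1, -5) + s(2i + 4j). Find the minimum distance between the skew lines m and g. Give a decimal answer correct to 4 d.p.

20.7328

Common perpendicular direction n = (1, 5, -5) × (2, 4, 0) = (20, -10, -6).
With w = (7, -1, -5) − (-9, 6, 10) = (16, -7, -15), w · n = 480.
Distance = |w · n| / |n| = |480| / √536 ≈ 20.7328.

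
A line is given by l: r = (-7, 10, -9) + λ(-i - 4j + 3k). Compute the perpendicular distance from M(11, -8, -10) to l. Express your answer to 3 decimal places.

Taking (-7, 10, -9) on l with direction v = (-1, -4, 3): w = M − (-7, 10, -9) = (18, -18, -1), and w × v = (-58, -53, -90).
Distance = |w × v| / |v| = √14273 / √26 ≈ 23.430.

23.430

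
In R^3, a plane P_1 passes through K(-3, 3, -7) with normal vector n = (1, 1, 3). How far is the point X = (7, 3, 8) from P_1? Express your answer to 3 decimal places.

P_1: n·r = n·K gives x + y + 3z = -21.
n·X − d = (1)·(7) + (1)·(3) + (3)·(8) − (-21) = 55; |n| = √11.
Distance = |55| / √11 = 55/√11 ≈ 16.583.

16.583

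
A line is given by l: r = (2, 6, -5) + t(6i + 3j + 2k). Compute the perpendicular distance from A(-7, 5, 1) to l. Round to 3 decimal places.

8.756

Taking (2, 6, -5) on l with direction v = (6, 3, 2): w = A − (2, 6, -5) = (-9, -1, 6), and w × v = (-20, 54, -21).
Distance = |w × v| / |v| = √3757 / √49 ≈ 8.756.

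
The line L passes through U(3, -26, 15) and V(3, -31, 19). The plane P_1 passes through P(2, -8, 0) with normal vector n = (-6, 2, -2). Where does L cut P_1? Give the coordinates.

(3, -6, -1)

A direction vector for L is V − U = (0, -5, 4).
P_1: n·r = n·P gives -6x + 2y - 2z = -28.
Substitute r = (3, -26, 15) + t(0, -5, 4) into the plane: -100 + (-18)t = -28, so t = -4.
Intersection: (3, -26, 15) + (-4)·(0, -5, 4) = (3, -6, -1).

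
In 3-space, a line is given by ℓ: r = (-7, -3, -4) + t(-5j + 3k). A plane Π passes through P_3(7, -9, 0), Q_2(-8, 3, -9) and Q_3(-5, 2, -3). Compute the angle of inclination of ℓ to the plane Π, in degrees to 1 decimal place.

P_3Q_2 = (-15, 12, -9), P_3Q_3 = (-12, 11, -3); a normal to Π is P_3Q_2 × P_3Q_3 = (63, 63, -21).
Using P_3: Π has equation 63x + 63y - 21z = -126.
sin θ = |n·v| / (|n||v|) = |-378| / (√8379 · √34) = 0.70820.
θ ≈ 45.1°.

45.1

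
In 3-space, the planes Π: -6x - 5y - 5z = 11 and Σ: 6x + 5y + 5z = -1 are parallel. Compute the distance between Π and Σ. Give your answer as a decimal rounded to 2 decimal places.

Rescale Σ by 1/(-1): -6x - 5y - 5z = 1. Then distance = |11 − 1| / √86 ≈ 1.08.

1.08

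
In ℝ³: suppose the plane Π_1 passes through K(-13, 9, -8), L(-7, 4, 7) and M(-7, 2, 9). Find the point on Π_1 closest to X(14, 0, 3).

(-1, 9, 12)

KL = (6, -5, 15), KM = (6, -7, 17); a normal to Π_1 is KL × KM = (20, -12, -12).
Using K: Π_1 has equation 20x - 12y - 12z = -272.
Foot = X − λn with λ = (n·X − d)/|n|² = (244 − (-272))/688 = 3/4.
Foot = (14, 0, 3) − (3/4)·(20, -12, -12) = (-1, 9, 12).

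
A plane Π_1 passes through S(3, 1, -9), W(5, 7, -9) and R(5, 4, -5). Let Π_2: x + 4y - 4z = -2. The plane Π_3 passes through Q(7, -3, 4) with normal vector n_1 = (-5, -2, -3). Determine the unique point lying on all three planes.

SW = (2, 6, 0), SR = (2, 3, 4); a normal to Π_1 is SW × SR = (24, -8, -6).
Using S: Π_1 has equation 24x - 8y - 6z = 118.
Π_3: n_1·r = n_1·Q gives -5x - 2y - 3z = -41.
Solving the 3×3 linear system 24x - 8y - 6z = 118, x + 4y - 4z = -2, -5x - 2y - 3z = -41 (e.g. by elimination or Cramer's rule, determinant = -772) gives (6, 1, 3).

(6, 1, 3)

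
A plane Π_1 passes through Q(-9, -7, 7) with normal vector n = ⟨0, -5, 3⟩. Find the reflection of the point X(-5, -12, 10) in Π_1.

Π_1: n·r = n·Q gives -5y + 3z = 56.
λ = (n·X − d)/|n|² = (90 − 56)/34 = 1.
Reflection = X − 2λn = (-5, -12, 10) − 2·(0, -5, 3) = (-5, -2, 4).

(-5, -2, 4)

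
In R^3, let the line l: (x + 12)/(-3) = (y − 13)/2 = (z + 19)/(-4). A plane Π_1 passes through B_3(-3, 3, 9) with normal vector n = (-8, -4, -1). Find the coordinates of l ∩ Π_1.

l has direction (-3, 2, -4) through (-12, 13, -19).
Π_1: n·r = n·B_3 gives -8x - 4y - z = 3.
Substitute r = (-12, 13, -19) + t(-3, 2, -4) into the plane: 63 + 20t = 3, so t = -3.
Intersection: (-12, 13, -19) + (-3)·(-3, 2, -4) = (-3, 7, -7).

(-3, 7, -7)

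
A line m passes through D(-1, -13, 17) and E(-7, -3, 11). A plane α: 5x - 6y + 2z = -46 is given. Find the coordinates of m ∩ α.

(-10, 2, 8)

A direction vector for m is E − D = (-6, 10, -6).
Substitute r = (-1, -13, 17) + t(-6, 10, -6) into the plane: 107 + (-102)t = -46, so t = 3/2.
Intersection: (-1, -13, 17) + (3/2)·(-6, 10, -6) = (-10, 2, 8).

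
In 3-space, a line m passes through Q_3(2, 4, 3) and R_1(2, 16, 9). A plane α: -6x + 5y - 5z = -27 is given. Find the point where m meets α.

(2, -4, -1)

A direction vector for m is R_1 − Q_3 = (0, 12, 6).
Substitute r = (2, 4, 3) + t(0, 12, 6) into the plane: -7 + 30t = -27, so t = -2/3.
Intersection: (2, 4, 3) + (-2/3)·(0, 12, 6) = (2, -4, -1).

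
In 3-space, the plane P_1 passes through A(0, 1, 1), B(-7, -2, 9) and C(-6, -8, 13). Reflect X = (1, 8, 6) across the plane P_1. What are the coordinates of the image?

AB = (-7, -3, 8), AC = (-6, -9, 12); a normal to P_1 is AB × AC = (36, 36, 45).
Using A: P_1 has equation 36x + 36y + 45z = 81.
λ = (n·X − d)/|n|² = (594 − 81)/4617 = 1/9.
Reflection = X − 2λn = (1, 8, 6) − (2/9)·(36, 36, 45) = (-7, 0, -4).

(-7, 0, -4)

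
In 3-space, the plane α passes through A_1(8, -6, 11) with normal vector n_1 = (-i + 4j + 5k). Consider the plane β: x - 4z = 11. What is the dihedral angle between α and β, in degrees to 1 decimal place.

α: n_1·r = n_1·A_1 gives -x + 4y + 5z = 23.
cos θ = |n₁·n₂| / (|n₁||n₂|) = |-21| / (√42 · √17).
θ = arccos(0.78591) ≈ 38.2°.

38.2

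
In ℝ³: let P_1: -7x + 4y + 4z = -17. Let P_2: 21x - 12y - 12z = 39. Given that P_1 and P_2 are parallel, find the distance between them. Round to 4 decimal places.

Rescale P_2 by 1/(-3): -7x + 4y + 4z = -13. Then distance = |-17 − (-13)| / √81 ≈ 0.4444.

0.4444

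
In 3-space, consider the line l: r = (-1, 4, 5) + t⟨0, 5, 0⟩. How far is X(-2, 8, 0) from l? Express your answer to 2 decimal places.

5.10

Taking (-1, 4, 5) on l with direction v = (0, 5, 0): w = X − (-1, 4, 5) = (-1, 4, -5), and w × v = (25, 0, -5).
Distance = |w × v| / |v| = √650 / √25 ≈ 5.10.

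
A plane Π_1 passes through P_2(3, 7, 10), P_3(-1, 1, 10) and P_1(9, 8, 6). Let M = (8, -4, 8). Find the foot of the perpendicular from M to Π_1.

(5, -2, 4)

P_2P_3 = (-4, -6, 0), P_2P_1 = (6, 1, -4); a normal to Π_1 is P_2P_3 × P_2P_1 = (24, -16, 32).
Using P_2: Π_1 has equation 24x - 16y + 32z = 280.
Foot = M − λn with λ = (n·M − d)/|n|² = (512 − 280)/1856 = 1/8.
Foot = (8, -4, 8) − (1/8)·(24, -16, 32) = (5, -2, 4).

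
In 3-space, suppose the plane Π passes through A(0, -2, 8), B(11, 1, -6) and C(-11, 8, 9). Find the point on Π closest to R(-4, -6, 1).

AB = (11, 3, -14), AC = (-11, 10, 1); a normal to Π is AB × AC = (143, 143, 143).
Using A: Π has equation 143x + 143y + 143z = 858.
Foot = R − λn with λ = (n·R − d)/|n|² = (-1287 − 858)/61347 = -5/143.
Foot = (-4, -6, 1) − (-5/143)·(143, 143, 143) = (1, -1, 6).

(1, -1, 6)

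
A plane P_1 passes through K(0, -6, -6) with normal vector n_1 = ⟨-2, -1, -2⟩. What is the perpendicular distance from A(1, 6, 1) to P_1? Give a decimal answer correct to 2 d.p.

P_1: n_1·r = n_1·K gives -2x - y - 2z = 18.
n·A − d = (-2)·(1) + (-1)·(6) + (-2)·(1) − 18 = -28; |n| = √9.
Distance = |-28| / √9 = 28/√9 ≈ 9.33.

9.33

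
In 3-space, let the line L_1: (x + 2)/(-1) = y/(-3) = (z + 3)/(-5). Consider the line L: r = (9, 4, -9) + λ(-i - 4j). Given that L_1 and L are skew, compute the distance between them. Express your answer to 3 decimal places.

9.981

L_1 has direction (-1, -3, -5) through (-2, 0, -3).
Common perpendicular direction n = (-1, -3, -5) × (-1, -4, 0) = (-20, 5, 1).
With w = (9, 4, -9) − (-2, 0, -3) = (11, 4, -6), w · n = -206.
Distance = |w · n| / |n| = |-206| / √426 ≈ 9.981.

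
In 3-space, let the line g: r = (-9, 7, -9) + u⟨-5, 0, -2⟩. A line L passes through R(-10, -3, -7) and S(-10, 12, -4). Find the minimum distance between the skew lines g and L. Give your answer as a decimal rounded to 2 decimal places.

A direction vector for L is S − R = (0, 15, 3).
Common perpendicular direction n = (-5, 0, -2) × (0, 15, 3) = (30, 15, -75).
With w = (-10, -3, -7) − (-9, 7, -9) = (-1, -10, 2), w · n = -330.
Distance = |w · n| / |n| = |-330| / √6750 ≈ 4.02.

4.02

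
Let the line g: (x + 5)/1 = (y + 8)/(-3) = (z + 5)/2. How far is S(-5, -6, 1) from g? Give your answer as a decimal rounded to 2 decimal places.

g has direction (1, -3, 2) through (-5, -8, -5).
Taking (-5, -8, -5) on g with direction v = (1, -3, 2): w = S − (-5, -8, -5) = (0, 2, 6), and w × v = (22, 6, -2).
Distance = |w × v| / |v| = √524 / √14 ≈ 6.12.

6.12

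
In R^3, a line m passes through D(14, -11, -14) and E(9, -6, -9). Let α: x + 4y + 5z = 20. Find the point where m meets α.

(-1, 4, 1)

A direction vector for m is E − D = (-5, 5, 5).
Substitute r = (14, -11, -14) + t(-5, 5, 5) into the plane: -100 + 40t = 20, so t = 3.
Intersection: (14, -11, -14) + 3·(-5, 5, 5) = (-1, 4, 1).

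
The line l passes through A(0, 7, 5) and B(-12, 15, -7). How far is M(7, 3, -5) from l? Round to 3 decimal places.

12.843

A direction vector for l is B − A = (-12, 8, -12).
Taking (0, 7, 5) on l with direction v = (-12, 8, -12): w = M − (0, 7, 5) = (7, -4, -10), and w × v = (128, 204, 8).
Distance = |w × v| / |v| = √58064 / √352 ≈ 12.843.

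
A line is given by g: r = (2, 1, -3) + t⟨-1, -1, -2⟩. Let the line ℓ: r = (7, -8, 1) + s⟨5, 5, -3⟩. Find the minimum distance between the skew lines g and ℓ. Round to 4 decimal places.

Common perpendicular direction n = (-1, -1, -2) × (5, 5, -3) = (13, -13, 0).
With w = (7, -8, 1) − (2, 1, -3) = (5, -9, 4), w · n = 182.
Distance = |w · n| / |n| = |182| / √338 ≈ 9.8995.

9.8995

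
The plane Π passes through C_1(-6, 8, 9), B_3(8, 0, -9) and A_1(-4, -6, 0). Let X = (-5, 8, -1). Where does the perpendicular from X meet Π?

C_1B_3 = (14, -8, -18), C_1A_1 = (2, -14, -9); a normal to Π is C_1B_3 × C_1A_1 = (-180, 90, -180).
Using C_1: Π has equation -180x + 90y - 180z = 180.
Foot = X − λn with λ = (n·X − d)/|n|² = (1800 − 180)/72900 = 1/45.
Foot = (-5, 8, -1) − (1/45)·(-180, 90, -180) = (-1, 6, 3).

(-1, 6, 3)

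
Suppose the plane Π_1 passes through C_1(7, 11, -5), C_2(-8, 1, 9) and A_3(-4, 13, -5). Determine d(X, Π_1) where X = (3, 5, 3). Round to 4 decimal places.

0.4000

C_1C_2 = (-15, -10, 14), C_1A_3 = (-11, 2, 0); a normal to Π_1 is C_1C_2 × C_1A_3 = (-28, -154, -140).
Using C_1: Π_1 has equation -28x - 154y - 140z = -1190.
n·X − d = (-28)·(3) + (-154)·(5) + (-140)·(3) − (-1190) = -84; |n| = √44100.
Distance = |-84| / √44100 = 84/√44100 ≈ 0.4000.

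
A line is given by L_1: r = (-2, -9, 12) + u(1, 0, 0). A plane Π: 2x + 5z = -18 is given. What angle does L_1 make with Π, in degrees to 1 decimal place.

sin θ = |n·v| / (|n||v|) = |2| / (√29 · √1) = 0.37139.
θ ≈ 21.8°.

21.8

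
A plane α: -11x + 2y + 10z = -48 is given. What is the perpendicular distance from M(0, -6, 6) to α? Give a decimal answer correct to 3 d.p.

n·M − d = (-11)·(0) + (2)·(-6) + (10)·(6) − (-48) = 96; |n| = √225.
Distance = |96| / √225 = 96/√225 ≈ 6.400.

6.400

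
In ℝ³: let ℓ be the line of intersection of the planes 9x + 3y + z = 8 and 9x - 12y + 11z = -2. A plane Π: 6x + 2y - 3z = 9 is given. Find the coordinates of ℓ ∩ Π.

Direction of ℓ: (9, 3, 1) × (9, -12, 11) = (45, -90, -135).
A point on ℓ: solving the two plane equations with x = -1 gives (-1, 4, 5).
Substitute r = (-1, 4, 5) + t(45, -90, -135) into the plane: -13 + 495t = 9, so t = 2/45.
Intersection: (-1, 4, 5) + (2/45)·(45, -90, -135) = (1, 0, -1).

(1, 0, -1)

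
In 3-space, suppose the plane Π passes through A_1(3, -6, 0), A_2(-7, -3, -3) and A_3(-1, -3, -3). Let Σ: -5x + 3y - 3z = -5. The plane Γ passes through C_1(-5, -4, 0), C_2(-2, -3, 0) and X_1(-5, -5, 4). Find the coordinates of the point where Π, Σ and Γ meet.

(7, 2, -8)

A_1A_2 = (-10, 3, -3), A_1A_3 = (-4, 3, -3); a normal to Π is A_1A_2 × A_1A_3 = (0, -18, -18).
Using A_1: Π has equation -18y - 18z = 108.
C_1C_2 = (3, 1, 0), C_1X_1 = (0, -1, 4); a normal to Γ is C_1C_2 × C_1X_1 = (4, -12, -3).
Using C_1: Γ has equation 4x - 12y - 3z = 28.
Solving the 3×3 linear system -18y - 18z = 108, -5x + 3y - 3z = -5, 4x - 12y - 3z = 28 (e.g. by elimination or Cramer's rule, determinant = -378) gives (7, 2, -8).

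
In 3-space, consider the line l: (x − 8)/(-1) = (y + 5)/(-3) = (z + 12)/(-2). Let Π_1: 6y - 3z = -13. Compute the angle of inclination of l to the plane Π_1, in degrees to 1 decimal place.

l has direction (-1, -3, -2) through (8, -5, -12).
sin θ = |n·v| / (|n||v|) = |-12| / (√45 · √14) = 0.47809.
θ ≈ 28.6°.

28.6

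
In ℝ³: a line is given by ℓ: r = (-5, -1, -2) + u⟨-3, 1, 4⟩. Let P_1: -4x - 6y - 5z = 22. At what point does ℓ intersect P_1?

Substitute r = (-5, -1, -2) + t(-3, 1, 4) into the plane: 36 + (-14)t = 22, so t = 1.
Intersection: (-5, -1, -2) + 1·(-3, 1, 4) = (-8, 0, 2).

(-8, 0, 2)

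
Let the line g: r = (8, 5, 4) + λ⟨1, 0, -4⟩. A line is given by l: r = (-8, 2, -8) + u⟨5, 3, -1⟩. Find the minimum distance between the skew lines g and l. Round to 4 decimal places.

Common perpendicular direction n = (1, 0, -4) × (5, 3, -1) = (12, -19, 3).
With w = (-8, 2, -8) − (8, 5, 4) = (-16, -3, -12), w · n = -171.
Distance = |w · n| / |n| = |-171| / √514 ≈ 7.5425.

7.5425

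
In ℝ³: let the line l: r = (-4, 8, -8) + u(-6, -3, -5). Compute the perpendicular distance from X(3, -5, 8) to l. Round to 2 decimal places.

Taking (-4, 8, -8) on l with direction v = (-6, -3, -5): w = X − (-4, 8, -8) = (7, -13, 16), and w × v = (113, -61, -99).
Distance = |w × v| / |v| = √26291 / √70 ≈ 19.38.

19.38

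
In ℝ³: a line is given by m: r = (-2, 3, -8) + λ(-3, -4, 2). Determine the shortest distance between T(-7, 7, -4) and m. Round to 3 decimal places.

7.437

Taking (-2, 3, -8) on m with direction v = (-3, -4, 2): w = T − (-2, 3, -8) = (-5, 4, 4), and w × v = (24, -2, 32).
Distance = |w × v| / |v| = √1604 / √29 ≈ 7.437.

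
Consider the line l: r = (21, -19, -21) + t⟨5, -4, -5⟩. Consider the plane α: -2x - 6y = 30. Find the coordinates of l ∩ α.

(6, -7, -6)

Substitute r = (21, -19, -21) + t(5, -4, -5) into the plane: 72 + 14t = 30, so t = -3.
Intersection: (21, -19, -21) + (-3)·(5, -4, -5) = (6, -7, -6).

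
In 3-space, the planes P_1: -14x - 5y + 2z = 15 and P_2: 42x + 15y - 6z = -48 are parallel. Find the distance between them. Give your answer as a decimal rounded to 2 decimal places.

0.07

Rescale P_2 by 1/(-3): -14x - 5y + 2z = 16. Then distance = |15 − 16| / √225 ≈ 0.07.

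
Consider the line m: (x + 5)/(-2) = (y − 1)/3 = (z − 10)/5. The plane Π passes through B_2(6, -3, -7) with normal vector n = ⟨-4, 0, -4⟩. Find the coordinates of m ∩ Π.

(-1, -5, 0)

m has direction (-2, 3, 5) through (-5, 1, 10).
Π: n·r = n·B_2 gives -4x - 4z = 4.
Substitute r = (-5, 1, 10) + t(-2, 3, 5) into the plane: -20 + (-12)t = 4, so t = -2.
Intersection: (-5, 1, 10) + (-2)·(-2, 3, 5) = (-1, -5, 0).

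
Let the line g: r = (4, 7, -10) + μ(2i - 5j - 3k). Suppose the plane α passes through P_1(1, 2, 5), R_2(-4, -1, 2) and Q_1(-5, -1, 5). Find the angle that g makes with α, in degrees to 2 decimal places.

52.12

P_1R_2 = (-5, -3, -3), P_1Q_1 = (-6, -3, 0); a normal to α is P_1R_2 × P_1Q_1 = (-9, 18, -3).
Using P_1: α has equation -9x + 18y - 3z = 12.
sin θ = |n·v| / (|n||v|) = |-99| / (√414 · √38) = 0.78930.
θ ≈ 52.12°.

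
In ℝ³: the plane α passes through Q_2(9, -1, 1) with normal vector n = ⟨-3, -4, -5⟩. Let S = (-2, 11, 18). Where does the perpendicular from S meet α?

α: n·r = n·Q_2 gives -3x - 4y - 5z = -28.
Foot = S − λn with λ = (n·S − d)/|n|² = (-128 − (-28))/50 = -2.
Foot = (-2, 11, 18) − (-2)·(-3, -4, -5) = (-8, 3, 8).

(-8, 3, 8)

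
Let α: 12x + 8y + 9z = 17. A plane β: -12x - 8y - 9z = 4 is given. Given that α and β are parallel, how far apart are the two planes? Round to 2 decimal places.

1.24

Rescale β by 1/(-1): 12x + 8y + 9z = -4. Then distance = |17 − (-4)| / √289 ≈ 1.24.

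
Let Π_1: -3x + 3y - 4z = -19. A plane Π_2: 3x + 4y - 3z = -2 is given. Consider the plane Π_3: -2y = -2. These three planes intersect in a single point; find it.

(2, 1, 4)

Solving the 3×3 linear system -3x + 3y - 4z = -19, 3x + 4y - 3z = -2, -2y = -2 (e.g. by elimination or Cramer's rule, determinant = 42) gives (2, 1, 4).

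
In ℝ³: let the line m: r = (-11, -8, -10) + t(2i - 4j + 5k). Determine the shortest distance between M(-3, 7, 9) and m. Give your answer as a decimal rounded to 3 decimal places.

24.335

Taking (-11, -8, -10) on m with direction v = (2, -4, 5): w = M − (-11, -8, -10) = (8, 15, 19), and w × v = (151, -2, -62).
Distance = |w × v| / |v| = √26649 / √45 ≈ 24.335.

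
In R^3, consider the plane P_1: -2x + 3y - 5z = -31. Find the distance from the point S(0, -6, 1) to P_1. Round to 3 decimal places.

n·S − d = (-2)·(0) + (3)·(-6) + (-5)·(1) − (-31) = 8; |n| = √38.
Distance = |8| / √38 = 8/√38 ≈ 1.298.

1.298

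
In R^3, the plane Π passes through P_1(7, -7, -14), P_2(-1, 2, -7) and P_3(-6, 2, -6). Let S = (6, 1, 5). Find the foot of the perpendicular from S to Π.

(4, 7, -5)

P_1P_2 = (-8, 9, 7), P_1P_3 = (-13, 9, 8); a normal to Π is P_1P_2 × P_1P_3 = (9, -27, 45).
Using P_1: Π has equation 9x - 27y + 45z = -378.
Foot = S − λn with λ = (n·S − d)/|n|² = (252 − (-378))/2835 = 2/9.
Foot = (6, 1, 5) − (2/9)·(9, -27, 45) = (4, 7, -5).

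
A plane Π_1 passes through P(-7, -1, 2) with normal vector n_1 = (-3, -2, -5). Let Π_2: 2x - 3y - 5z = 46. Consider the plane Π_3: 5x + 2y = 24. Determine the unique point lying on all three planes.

Π_1: n_1·r = n_1·P gives -3x - 2y - 5z = 13.
Solving the 3×3 linear system -3x - 2y - 5z = 13, 2x - 3y - 5z = 46, 5x + 2y = 24 (e.g. by elimination or Cramer's rule, determinant = -75) gives (6, -3, -5).

(6, -3, -5)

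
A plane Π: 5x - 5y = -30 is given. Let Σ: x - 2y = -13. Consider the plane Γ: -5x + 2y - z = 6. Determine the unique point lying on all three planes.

(1, 7, 3)

Solving the 3×3 linear system 5x - 5y = -30, x - 2y = -13, -5x + 2y - z = 6 (e.g. by elimination or Cramer's rule, determinant = 5) gives (1, 7, 3).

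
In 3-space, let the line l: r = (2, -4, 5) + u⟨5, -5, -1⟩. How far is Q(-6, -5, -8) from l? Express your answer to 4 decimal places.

14.9837

Taking (2, -4, 5) on l with direction v = (5, -5, -1): w = Q − (2, -4, 5) = (-8, -1, -13), and w × v = (-64, -73, 45).
Distance = |w × v| / |v| = √11450 / √51 ≈ 14.9837.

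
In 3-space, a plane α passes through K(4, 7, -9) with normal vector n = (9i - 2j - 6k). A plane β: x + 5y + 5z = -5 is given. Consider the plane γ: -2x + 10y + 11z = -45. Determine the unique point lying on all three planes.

(10, -8, 5)

α: n·r = n·K gives 9x - 2y - 6z = 76.
Solving the 3×3 linear system 9x - 2y - 6z = 76, x + 5y + 5z = -5, -2x + 10y + 11z = -45 (e.g. by elimination or Cramer's rule, determinant = -33) gives (10, -8, 5).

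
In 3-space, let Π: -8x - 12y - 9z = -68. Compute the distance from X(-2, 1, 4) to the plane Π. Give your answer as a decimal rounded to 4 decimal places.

2.1176

n·X − d = (-8)·(-2) + (-12)·(1) + (-9)·(4) − (-68) = 36; |n| = √289.
Distance = |36| / √289 = 36/√289 ≈ 2.1176.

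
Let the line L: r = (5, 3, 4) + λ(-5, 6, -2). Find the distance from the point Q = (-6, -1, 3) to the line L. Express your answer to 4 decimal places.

11.0112

Taking (5, 3, 4) on L with direction v = (-5, 6, -2): w = Q − (5, 3, 4) = (-11, -4, -1), and w × v = (14, -17, -86).
Distance = |w × v| / |v| = √7881 / √65 ≈ 11.0112.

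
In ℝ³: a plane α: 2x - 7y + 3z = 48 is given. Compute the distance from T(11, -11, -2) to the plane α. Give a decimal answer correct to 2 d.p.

5.72

n·T − d = (2)·(11) + (-7)·(-11) + (3)·(-2) − 48 = 45; |n| = √62.
Distance = |45| / √62 = 45/√62 ≈ 5.72.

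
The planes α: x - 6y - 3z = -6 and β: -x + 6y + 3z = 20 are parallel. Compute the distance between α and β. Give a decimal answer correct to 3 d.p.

Rescale β by 1/(-1): x - 6y - 3z = -20. Then distance = |-6 − (-20)| / √46 ≈ 2.064.

2.064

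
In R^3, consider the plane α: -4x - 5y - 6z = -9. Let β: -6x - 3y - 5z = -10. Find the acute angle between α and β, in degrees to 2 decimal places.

19.98

cos θ = |n₁·n₂| / (|n₁||n₂|) = |69| / (√77 · √70).
θ = arccos(0.93984) ≈ 19.98°.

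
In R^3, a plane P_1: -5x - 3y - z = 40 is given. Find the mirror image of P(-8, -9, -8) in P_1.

λ = (n·P − d)/|n|² = (75 − 40)/35 = 1.
Reflection = P − 2λn = (-8, -9, -8) − 2·(-5, -3, -1) = (2, -3, -6).

(2, -3, -6)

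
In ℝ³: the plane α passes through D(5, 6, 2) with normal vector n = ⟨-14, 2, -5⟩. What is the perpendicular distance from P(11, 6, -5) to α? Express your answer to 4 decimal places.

α: n·r = n·D gives -14x + 2y - 5z = -68.
n·P − d = (-14)·(11) + (2)·(6) + (-5)·(-5) − (-68) = -49; |n| = √225.
Distance = |-49| / √225 = 49/√225 ≈ 3.2667.

3.2667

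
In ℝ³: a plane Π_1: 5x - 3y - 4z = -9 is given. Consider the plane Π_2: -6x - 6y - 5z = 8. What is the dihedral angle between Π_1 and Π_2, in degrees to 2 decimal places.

cos θ = |n₁·n₂| / (|n₁||n₂|) = |8| / (√50 · √97).
θ = arccos(0.11487) ≈ 83.40°.

83.40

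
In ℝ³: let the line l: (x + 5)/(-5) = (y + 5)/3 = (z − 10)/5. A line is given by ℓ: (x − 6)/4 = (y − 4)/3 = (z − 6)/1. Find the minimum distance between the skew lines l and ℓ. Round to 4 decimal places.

5.1933

l has direction (-5, 3, 5) through (-5, -5, 10).
ℓ has direction (4, 3, 1) through (6, 4, 6).
Common perpendicular direction n = (-5, 3, 5) × (4, 3, 1) = (-12, 25, -27).
With w = (6, 4, 6) − (-5, -5, 10) = (11, 9, -4), w · n = 201.
Distance = |w · n| / |n| = |201| / √1498 ≈ 5.1933.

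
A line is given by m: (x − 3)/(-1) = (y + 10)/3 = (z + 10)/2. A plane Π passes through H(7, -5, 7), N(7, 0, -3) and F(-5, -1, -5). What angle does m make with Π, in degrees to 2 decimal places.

m has direction (-1, 3, 2) through (3, -10, -10).
HN = (0, 5, -10), HF = (-12, 4, -12); a normal to Π is HN × HF = (-20, 120, 60).
Using H: Π has equation -20x + 120y + 60z = -320.
sin θ = |n·v| / (|n||v|) = |500| / (√18400 · √14) = 0.98514.
θ ≈ 80.11°.

80.11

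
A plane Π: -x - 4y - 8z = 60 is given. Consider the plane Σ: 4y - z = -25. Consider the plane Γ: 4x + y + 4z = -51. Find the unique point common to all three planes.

Solving the 3×3 linear system -x - 4y - 8z = 60, 4y - z = -25, 4x + y + 4z = -51 (e.g. by elimination or Cramer's rule, determinant = 127) gives (-8, -7, -3).

(-8, -7, -3)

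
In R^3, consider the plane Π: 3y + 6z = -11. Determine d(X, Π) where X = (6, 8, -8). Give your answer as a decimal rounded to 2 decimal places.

n·X − d = (0)·(6) + (3)·(8) + (6)·(-8) − (-11) = -13; |n| = √45.
Distance = |-13| / √45 = 13/√45 ≈ 1.94.

1.94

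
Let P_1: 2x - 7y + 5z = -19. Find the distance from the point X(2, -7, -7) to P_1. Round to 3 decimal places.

n·X − d = (2)·(2) + (-7)·(-7) + (5)·(-7) − (-19) = 37; |n| = √78.
Distance = |37| / √78 = 37/√78 ≈ 4.189.

4.189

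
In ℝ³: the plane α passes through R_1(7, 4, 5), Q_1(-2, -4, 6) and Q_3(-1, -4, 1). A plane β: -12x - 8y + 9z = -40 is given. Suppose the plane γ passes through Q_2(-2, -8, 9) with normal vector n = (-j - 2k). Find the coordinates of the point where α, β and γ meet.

R_1Q_1 = (-9, -8, 1), R_1Q_3 = (-8, -8, -4); a normal to α is R_1Q_1 × R_1Q_3 = (40, -44, 8).
Using R_1: α has equation 40x - 44y + 8z = 144.
γ: n·r = n·Q_2 gives -y - 2z = -10.
Solving the 3×3 linear system 40x - 44y + 8z = 144, -12x - 8y + 9z = -40, -y - 2z = -10 (e.g. by elimination or Cramer's rule, determinant = 2152) gives (5, 2, 4).

(5, 2, 4)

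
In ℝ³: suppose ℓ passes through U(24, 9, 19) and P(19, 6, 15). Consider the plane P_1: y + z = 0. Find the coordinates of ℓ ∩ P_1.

A direction vector for ℓ is P − U = (-5, -3, -4).
Substitute r = (24, 9, 19) + t(-5, -3, -4) into the plane: 28 + (-7)t = 0, so t = 4.
Intersection: (24, 9, 19) + 4·(-5, -3, -4) = (4, -3, 3).

(4, -3, 3)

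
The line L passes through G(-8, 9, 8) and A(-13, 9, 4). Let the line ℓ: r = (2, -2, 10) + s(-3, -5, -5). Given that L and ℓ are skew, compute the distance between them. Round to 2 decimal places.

A direction vector for L is A − G = (-5, 0, -4).
Common perpendicular direction n = (-5, 0, -4) × (-3, -5, -5) = (-20, -13, 25).
With w = (2, -2, 10) − (-8, 9, 8) = (10, -11, 2), w · n = -7.
Distance = |w · n| / |n| = |-7| / √1194 ≈ 0.20.

0.20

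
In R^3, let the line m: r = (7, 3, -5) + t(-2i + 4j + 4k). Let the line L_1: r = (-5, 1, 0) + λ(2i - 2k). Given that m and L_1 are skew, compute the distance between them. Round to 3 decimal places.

Common perpendicular direction n = (-2, 4, 4) × (2, 0, -2) = (-8, 4, -8).
With w = (-5, 1, 0) − (7, 3, -5) = (-12, -2, 5), w · n = 48.
Distance = |w · n| / |n| = |48| / √144 ≈ 4.000.

4.000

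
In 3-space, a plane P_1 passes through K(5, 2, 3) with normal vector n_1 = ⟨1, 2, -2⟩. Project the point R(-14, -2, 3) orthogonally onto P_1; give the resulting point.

(-11, 4, -3)

P_1: n_1·r = n_1·K gives x + 2y - 2z = 3.
Foot = R − λn with λ = (n·R − d)/|n|² = (-24 − 3)/9 = -3.
Foot = (-14, -2, 3) − (-3)·(1, 2, -2) = (-11, 4, -3).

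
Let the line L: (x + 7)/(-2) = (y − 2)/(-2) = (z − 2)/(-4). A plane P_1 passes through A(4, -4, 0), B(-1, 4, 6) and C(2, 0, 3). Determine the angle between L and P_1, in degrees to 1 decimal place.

L has direction (-2, -2, -4) through (-7, 2, 2).
AB = (-5, 8, 6), AC = (-2, 4, 3); a normal to P_1 is AB × AC = (0, 3, -4).
Using A: P_1 has equation 3y - 4z = -12.
sin θ = |n·v| / (|n||v|) = |10| / (√25 · √24) = 0.40825.
θ ≈ 24.1°.

24.1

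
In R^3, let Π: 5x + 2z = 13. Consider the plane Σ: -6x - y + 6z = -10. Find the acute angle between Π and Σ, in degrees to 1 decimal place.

cos θ = |n₁·n₂| / (|n₁||n₂|) = |-18| / (√29 · √73).
θ = arccos(0.39121) ≈ 67.0°.

67.0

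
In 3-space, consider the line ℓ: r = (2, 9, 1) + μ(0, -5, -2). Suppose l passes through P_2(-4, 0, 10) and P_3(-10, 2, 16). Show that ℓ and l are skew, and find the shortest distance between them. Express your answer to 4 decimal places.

A direction vector for l is P_3 − P_2 = (-6, 2, 6).
Common perpendicular direction n = (0, -5, -2) × (-6, 2, 6) = (-26, 12, -30).
With w = (-4, 0, 10) − (2, 9, 1) = (-6, -9, 9), w · n = -222.
Since n ≠ 0 the lines are not parallel, and w · n = -222 ≠ 0 so they do not intersect; hence they are skew.
Distance = |w · n| / |n| = |-222| / √1720 ≈ 5.3529.

5.3529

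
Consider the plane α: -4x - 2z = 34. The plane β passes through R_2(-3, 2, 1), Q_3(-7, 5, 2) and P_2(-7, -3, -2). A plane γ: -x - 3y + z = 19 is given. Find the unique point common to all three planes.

R_2Q_3 = (-4, 3, 1), R_2P_2 = (-4, -5, -3); a normal to β is R_2Q_3 × R_2P_2 = (-4, -16, 32).
Using R_2: β has equation -4x - 16y + 32z = 12.
Solving the 3×3 linear system -4x - 2z = 34, -4x - 16y + 32z = 12, -x - 3y + z = 19 (e.g. by elimination or Cramer's rule, determinant = -312) gives (-7, -5, -3).

(-7, -5, -3)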